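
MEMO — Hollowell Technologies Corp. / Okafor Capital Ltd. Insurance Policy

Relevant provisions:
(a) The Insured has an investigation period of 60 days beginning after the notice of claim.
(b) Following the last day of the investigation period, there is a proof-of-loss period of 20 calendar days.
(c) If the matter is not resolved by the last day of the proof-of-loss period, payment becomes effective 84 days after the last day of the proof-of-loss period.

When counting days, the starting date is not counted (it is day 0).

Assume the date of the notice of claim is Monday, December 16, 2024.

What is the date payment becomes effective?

May 29, 2025

Adding 60 calendar days to December 16, 2024 gives February 14, 2025, which is the last day of the investigation period.
Adding 20 calendar days to February 14, 2025 gives March 6, 2025, which is the last day of the proof-of-loss period.
Adding 84 calendar days to March 6, 2025 gives May 29, 2025, which is the date payment becomes effective.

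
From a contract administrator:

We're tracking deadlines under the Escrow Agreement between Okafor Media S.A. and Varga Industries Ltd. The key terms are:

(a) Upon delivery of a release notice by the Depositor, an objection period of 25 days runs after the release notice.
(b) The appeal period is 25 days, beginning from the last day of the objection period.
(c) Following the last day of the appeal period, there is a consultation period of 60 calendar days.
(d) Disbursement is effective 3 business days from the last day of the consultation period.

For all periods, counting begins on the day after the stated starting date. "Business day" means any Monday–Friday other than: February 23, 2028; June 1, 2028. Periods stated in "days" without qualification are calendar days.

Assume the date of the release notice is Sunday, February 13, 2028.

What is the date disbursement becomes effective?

The last day of the objection period: 25 calendar days after February 13, 2028 is March 9, 2028.
Adding 25 calendar days to March 9, 2028 gives April 3, 2028, which is the last day of the appeal period.
The last day of the consultation period: 60 calendar days after April 3, 2028 is June 2, 2028.
From Friday, June 2, 2028, 3 business days (Jun 5, Jun 6, Jun 7, skipping weekends) brings us to Wednesday, June 7, 2028, which is the date disbursement becomes effective.

June 7, 2028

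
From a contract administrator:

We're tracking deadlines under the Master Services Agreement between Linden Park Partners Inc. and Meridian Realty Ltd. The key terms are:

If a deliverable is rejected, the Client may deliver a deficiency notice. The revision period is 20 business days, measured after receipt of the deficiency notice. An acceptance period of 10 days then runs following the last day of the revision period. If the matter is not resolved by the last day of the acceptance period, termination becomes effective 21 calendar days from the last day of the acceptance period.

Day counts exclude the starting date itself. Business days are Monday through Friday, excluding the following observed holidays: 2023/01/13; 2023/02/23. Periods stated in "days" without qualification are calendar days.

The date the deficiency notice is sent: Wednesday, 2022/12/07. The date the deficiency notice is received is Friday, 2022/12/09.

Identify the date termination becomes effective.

2023/02/06

The last day of the revision period: 20 business days after Friday, 2022/12/09, skipping weekends — Dec 12, Dec 13, Dec 14, Dec 15, …, Jan 4, Jan 5, Jan 6 — lands on Friday, 2023/01/06.
Adding 10 calendar days to 2023/01/06 gives 2023/01/16, which is the last day of the acceptance period.
The date termination becomes effective: 21 calendar days after 2023/01/16 is 2023/02/06.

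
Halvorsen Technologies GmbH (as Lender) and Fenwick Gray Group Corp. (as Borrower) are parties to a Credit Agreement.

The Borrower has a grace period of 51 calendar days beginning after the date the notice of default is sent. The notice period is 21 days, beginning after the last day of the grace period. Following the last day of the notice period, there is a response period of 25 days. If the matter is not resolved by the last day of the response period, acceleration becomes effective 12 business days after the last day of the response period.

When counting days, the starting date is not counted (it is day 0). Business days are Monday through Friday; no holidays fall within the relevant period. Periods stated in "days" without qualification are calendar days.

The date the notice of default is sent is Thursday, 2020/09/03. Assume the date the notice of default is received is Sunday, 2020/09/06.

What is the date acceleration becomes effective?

2020/12/25

The last day of the grace period: 51 calendar days after 2020/09/03 is 2020/10/24.
The last day of the notice period: 2020/10/24 + 21 days = 2020/11/14.
The last day of the response period: 2020/11/14 + 25 days = 2020/12/09.
From Wednesday, 2020/12/09, 12 business days (Dec 10, Dec 11, Dec 14, Dec 15, …, Dec 23, Dec 24, Dec 25, skipping weekends) brings us to Friday, 2020/12/25, which is the date acceleration becomes effective.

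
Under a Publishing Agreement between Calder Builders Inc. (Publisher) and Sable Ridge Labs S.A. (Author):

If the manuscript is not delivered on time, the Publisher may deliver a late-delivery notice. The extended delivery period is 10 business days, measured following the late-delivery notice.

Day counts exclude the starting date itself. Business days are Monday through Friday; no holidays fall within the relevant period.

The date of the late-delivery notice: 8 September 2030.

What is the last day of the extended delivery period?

The last day of the extended delivery period: 10 business days after Sunday, 8 September 2030, skipping weekends — Sep 9, Sep 10, Sep 11, Sep 12, Sep 13, Sep 16, Sep 17, Sep 18, Sep 19, Sep 20 — lands on Friday, 20 September 2030.

20 September 2030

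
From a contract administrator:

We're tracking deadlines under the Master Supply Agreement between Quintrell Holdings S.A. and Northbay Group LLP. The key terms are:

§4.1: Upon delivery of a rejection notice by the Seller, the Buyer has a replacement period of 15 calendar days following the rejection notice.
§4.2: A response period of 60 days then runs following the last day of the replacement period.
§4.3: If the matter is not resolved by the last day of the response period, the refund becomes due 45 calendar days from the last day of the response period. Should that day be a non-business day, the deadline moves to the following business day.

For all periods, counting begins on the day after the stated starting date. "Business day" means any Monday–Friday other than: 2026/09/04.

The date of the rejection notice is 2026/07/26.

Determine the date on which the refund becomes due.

2026/11/23

The last day of the replacement period: 2026/07/26 + 15 days = 2026/08/10.
The last day of the response period: 2026/08/10 + 60 days = 2026/10/09.
The date on which the refund becomes due: 45 calendar days after 2026/10/09 is 2026/11/23. 2026/11/23 is a Monday and is not a listed holiday, so no roll-forward applies.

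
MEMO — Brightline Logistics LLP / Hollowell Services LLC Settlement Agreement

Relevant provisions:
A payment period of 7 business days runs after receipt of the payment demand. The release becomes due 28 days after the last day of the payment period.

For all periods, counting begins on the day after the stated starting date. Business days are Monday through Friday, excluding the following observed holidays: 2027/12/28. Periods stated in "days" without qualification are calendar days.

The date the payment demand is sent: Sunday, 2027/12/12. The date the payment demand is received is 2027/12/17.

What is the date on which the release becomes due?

2028/01/26

The last day of the payment period: 7 business days after Friday, 2027/12/17, skipping weekends and the listed holiday on Dec 28 — Dec 20, Dec 21, Dec 22, Dec 23, Dec 24, Dec 27, Dec 29 — lands on Wednesday, 2027/12/29.
The date on which the release becomes due: 2027/12/29 + 28 days = 2028/01/26.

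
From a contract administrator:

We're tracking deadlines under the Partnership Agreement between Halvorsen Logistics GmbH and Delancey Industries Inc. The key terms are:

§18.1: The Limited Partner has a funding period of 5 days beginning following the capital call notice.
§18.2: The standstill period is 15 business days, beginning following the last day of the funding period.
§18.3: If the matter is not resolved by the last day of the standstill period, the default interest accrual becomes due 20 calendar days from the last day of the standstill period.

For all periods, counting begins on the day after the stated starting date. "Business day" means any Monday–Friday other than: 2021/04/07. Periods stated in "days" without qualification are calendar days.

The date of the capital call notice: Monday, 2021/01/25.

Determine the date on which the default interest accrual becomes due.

The last day of the funding period: 2021/01/25 + 5 days = 2021/01/30.
The last day of the standstill period: counting 15 business days from Saturday, 2021/01/30 (Feb 1, Feb 2, Feb 3, Feb 4, …, Feb 17, Feb 18, Feb 19, skipping weekends) reaches Friday, 2021/02/19.
The date on which the default interest accrual becomes due: 20 calendar days after 2021/02/19 is 2021/03/11.

2021/03/11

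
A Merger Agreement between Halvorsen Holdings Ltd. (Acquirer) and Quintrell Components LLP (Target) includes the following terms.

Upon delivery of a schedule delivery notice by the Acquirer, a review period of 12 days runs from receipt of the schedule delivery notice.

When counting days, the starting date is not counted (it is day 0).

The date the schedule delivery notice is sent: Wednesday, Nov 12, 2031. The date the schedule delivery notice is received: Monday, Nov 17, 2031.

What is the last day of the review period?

The last day of the review period: 12 calendar days after Nov 17, 2031 is Nov 29, 2031.

Nov 29, 2031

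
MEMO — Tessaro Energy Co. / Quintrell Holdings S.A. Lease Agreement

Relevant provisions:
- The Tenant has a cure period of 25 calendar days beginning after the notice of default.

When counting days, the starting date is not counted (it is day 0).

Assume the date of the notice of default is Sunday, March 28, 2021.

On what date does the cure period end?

April 22, 2021

The last day of the cure period: 25 calendar days after March 28, 2021 is April 22, 2021.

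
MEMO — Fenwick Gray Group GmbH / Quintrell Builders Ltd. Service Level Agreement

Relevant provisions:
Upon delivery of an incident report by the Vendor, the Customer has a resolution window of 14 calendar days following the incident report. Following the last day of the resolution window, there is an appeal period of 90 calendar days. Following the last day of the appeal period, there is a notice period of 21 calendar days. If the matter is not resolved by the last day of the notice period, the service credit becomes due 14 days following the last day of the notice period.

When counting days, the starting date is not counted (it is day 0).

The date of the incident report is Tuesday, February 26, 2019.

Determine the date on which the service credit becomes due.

Adding 14 calendar days to February 26, 2019 gives March 12, 2019, which is the last day of the resolution window.
The last day of the appeal period: March 12, 2019 + 90 days = June 10, 2019.
The last day of the notice period: 21 calendar days after June 10, 2019 is July 1, 2019.
The date on which the service credit becomes due: July 1, 2019 + 14 days = July 15, 2019.

July 15, 2019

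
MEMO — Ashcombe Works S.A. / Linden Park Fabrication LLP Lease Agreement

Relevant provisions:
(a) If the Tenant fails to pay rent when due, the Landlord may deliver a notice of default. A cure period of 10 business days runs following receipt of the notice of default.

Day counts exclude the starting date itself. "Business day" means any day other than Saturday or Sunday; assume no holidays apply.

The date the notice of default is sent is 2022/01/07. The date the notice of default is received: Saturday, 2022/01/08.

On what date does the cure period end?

2022/01/21

The last day of the cure period: counting 10 business days from Saturday, 2022/01/08 (Jan 10, Jan 11, Jan 12, Jan 13, Jan 14, Jan 17, Jan 18, Jan 19, Jan 20, Jan 21, skipping weekends) reaches Friday, 2022/01/21.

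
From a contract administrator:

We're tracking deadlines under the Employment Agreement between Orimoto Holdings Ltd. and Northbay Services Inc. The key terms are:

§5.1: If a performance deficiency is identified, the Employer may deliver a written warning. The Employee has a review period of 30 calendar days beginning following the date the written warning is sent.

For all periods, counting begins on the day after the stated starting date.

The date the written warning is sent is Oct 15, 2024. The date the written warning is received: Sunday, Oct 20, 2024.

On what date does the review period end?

The last day of the review period: 30 calendar days after Oct 15, 2024 is Nov 14, 2024.

Nov 14, 2024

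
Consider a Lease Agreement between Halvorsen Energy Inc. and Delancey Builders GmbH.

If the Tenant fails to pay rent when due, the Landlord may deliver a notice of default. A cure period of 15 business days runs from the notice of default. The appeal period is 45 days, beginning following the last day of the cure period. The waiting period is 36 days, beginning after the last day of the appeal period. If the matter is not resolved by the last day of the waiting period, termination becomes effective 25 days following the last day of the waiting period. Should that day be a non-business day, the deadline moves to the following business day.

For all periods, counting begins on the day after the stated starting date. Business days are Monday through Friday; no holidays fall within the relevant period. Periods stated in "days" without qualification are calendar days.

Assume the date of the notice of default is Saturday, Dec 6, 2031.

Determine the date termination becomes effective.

The last day of the cure period: counting 15 business days from Saturday, Dec 6, 2031 (Dec 8, Dec 9, Dec 10, Dec 11, …, Dec 24, Dec 25, Dec 26, skipping weekends) reaches Friday, Dec 26, 2031.
Adding 45 calendar days to Dec 26, 2031 gives Feb 9, 2032, which is the last day of the appeal period.
The last day of the waiting period: Feb 9, 2032 + 36 days = Mar 16, 2032.
The date termination becomes effective: Mar 16, 2032 + 25 days = Apr 10, 2032. That falls on a Saturday, so it rolls to the next business day, Monday, Apr 12, 2032.

Apr 12, 2032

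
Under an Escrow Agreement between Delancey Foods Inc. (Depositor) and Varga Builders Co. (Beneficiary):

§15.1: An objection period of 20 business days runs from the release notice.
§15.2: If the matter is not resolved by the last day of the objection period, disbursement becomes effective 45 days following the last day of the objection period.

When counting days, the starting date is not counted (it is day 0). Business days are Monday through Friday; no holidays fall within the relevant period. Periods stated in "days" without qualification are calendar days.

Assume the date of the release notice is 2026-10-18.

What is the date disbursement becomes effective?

2026-12-28

The last day of the objection period: 20 business days after Sunday, 2026-10-18, skipping weekends — Oct 19, Oct 20, Oct 21, Oct 22, …, Nov 11, Nov 12, Nov 13 — lands on Friday, 2026-11-13.
The date disbursement becomes effective: 2026-11-13 + 45 days = 2026-12-28.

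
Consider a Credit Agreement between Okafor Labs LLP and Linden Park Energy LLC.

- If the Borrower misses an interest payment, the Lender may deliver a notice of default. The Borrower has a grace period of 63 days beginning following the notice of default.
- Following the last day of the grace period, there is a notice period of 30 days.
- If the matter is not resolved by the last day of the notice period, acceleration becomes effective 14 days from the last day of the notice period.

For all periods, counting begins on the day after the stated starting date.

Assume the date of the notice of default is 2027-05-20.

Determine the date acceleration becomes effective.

2027-09-04

The last day of the grace period: 63 calendar days after 2027-05-20 is 2027-07-22.
The last day of the notice period: 2027-07-22 + 30 days = 2027-08-21.
The date acceleration becomes effective: 2027-08-21 + 14 days = 2027-09-04.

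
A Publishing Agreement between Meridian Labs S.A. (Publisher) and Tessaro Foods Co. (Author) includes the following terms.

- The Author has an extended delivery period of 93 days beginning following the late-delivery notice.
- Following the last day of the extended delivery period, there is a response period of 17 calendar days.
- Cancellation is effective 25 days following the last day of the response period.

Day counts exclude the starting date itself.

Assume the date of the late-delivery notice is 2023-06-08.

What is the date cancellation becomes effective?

Adding 93 calendar days to 2023-06-08 gives 2023-09-09, which is the last day of the extended delivery period.
The last day of the response period: 2023-09-09 + 17 days = 2023-09-26.
Adding 25 calendar days to 2023-09-26 gives 2023-10-21, which is the date cancellation becomes effective.

2023-10-21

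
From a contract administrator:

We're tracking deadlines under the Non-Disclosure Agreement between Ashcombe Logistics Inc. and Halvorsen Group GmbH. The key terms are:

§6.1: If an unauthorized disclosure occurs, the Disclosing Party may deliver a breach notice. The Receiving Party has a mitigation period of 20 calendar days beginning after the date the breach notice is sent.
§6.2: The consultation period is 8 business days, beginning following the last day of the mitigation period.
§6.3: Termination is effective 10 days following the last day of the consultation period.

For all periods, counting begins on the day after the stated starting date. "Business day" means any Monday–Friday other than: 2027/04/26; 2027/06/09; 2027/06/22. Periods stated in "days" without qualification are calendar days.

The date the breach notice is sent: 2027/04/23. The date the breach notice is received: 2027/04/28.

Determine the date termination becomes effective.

Adding 20 calendar days to 2027/04/23 gives 2027/05/13, which is the last day of the mitigation period.
From Thursday, 2027/05/13, 8 business days (May 14, May 17, May 18, May 19, May 20, May 21, May 24, May 25, skipping weekends) brings us to Tuesday, 2027/05/25, which is the last day of the consultation period.
The date termination becomes effective: 10 calendar days after 2027/05/25 is 2027/06/04.

2027/06/04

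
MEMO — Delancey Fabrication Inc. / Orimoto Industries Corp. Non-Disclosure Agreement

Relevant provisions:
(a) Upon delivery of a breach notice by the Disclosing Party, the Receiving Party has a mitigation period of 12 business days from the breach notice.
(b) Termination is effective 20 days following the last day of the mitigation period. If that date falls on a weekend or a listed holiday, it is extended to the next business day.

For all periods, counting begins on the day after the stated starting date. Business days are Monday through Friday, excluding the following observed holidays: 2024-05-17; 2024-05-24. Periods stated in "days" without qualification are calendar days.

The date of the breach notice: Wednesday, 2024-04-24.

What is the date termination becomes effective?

The last day of the mitigation period: counting 12 business days from Wednesday, 2024-04-24 (Apr 25, Apr 26, Apr 29, Apr 30, …, May 8, May 9, May 10, skipping weekends) reaches Friday, 2024-05-10.
The date termination becomes effective: 2024-05-10 + 20 days = 2024-05-30. 2024-05-30 is a Thursday and is not a listed holiday, so no roll-forward applies.

2024-05-30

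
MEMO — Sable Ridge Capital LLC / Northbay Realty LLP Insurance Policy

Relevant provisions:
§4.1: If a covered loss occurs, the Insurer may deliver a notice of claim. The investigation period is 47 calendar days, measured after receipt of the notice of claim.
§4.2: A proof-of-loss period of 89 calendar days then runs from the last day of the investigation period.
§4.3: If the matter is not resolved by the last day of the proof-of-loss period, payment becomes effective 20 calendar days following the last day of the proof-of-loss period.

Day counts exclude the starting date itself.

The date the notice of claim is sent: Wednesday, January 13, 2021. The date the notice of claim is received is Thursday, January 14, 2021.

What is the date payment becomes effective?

Adding 47 calendar days to January 14, 2021 gives March 2, 2021, which is the last day of the investigation period.
The last day of the proof-of-loss period: 89 calendar days after March 2, 2021 is May 30, 2021.
The date payment becomes effective: May 30, 2021 + 20 days = June 19, 2021.

June 19, 2021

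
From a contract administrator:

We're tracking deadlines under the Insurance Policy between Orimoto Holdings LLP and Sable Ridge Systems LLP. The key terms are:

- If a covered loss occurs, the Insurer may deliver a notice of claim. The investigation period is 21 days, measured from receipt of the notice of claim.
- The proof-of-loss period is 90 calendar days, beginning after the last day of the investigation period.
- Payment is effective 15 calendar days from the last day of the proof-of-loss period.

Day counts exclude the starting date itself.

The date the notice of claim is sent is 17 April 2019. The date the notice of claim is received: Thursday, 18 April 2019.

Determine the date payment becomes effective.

The last day of the investigation period: 18 April 2019 + 21 days = 9 May 2019.
The last day of the proof-of-loss period: 9 May 2019 + 90 days = 7 August 2019.
The date payment becomes effective: 7 August 2019 + 15 days = 22 August 2019.

22 August 2019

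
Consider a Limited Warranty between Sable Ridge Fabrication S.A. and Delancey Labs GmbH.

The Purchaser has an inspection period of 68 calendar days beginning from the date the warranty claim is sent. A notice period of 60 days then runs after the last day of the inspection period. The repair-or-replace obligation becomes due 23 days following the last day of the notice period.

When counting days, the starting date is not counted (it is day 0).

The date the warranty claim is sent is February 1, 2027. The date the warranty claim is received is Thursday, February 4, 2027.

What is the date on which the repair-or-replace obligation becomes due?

July 2, 2027

Adding 68 calendar days to February 1, 2027 gives April 10, 2027, which is the last day of the inspection period.
The last day of the notice period: April 10, 2027 + 60 days = June 9, 2027.
The date on which the repair-or-replace obligation becomes due: 23 calendar days after June 9, 2027 is July 2, 2027.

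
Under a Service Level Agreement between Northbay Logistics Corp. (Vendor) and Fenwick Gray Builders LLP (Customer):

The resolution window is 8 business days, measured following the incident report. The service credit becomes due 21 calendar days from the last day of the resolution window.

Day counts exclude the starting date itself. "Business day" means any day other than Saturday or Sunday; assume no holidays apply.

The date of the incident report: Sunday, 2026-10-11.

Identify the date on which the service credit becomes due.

2026-11-11

The last day of the resolution window: 8 business days after Sunday, 2026-10-11, skipping weekends — Oct 12, Oct 13, Oct 14, Oct 15, Oct 16, Oct 19, Oct 20, Oct 21 — lands on Wednesday, 2026-10-21.
The date on which the service credit becomes due: 2026-10-21 + 21 days = 2026-11-11.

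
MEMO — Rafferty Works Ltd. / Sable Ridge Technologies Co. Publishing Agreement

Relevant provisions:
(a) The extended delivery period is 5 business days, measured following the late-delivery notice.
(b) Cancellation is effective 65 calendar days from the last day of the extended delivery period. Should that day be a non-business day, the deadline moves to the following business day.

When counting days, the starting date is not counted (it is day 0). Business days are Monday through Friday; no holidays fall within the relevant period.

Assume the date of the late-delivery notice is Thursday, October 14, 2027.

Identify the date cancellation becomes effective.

From Thursday, October 14, 2027, 5 business days (Oct 15, Oct 18, Oct 19, Oct 20, Oct 21, skipping weekends) brings us to Thursday, October 21, 2027, which is the last day of the extended delivery period.
Adding 65 calendar days to October 21, 2027 gives December 25, 2027, which is the date cancellation becomes effective. That falls on a Saturday, so it rolls to the next business day, Monday, December 27, 2027.

December 27, 2027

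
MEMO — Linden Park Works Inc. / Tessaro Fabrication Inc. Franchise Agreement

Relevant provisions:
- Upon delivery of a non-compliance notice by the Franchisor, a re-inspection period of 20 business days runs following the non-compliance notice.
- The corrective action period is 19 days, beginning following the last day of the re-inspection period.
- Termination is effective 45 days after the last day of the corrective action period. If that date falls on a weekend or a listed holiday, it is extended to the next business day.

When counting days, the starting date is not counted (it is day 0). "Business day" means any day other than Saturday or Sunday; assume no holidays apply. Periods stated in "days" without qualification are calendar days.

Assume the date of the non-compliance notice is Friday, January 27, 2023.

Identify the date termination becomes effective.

May 1, 2023

The last day of the re-inspection period: counting 20 business days from Friday, January 27, 2023 (Jan 30, Jan 31, Feb 1, Feb 2, …, Feb 22, Feb 23, Feb 24, skipping weekends) reaches Friday, February 24, 2023.
Adding 19 calendar days to February 24, 2023 gives March 15, 2023, which is the last day of the corrective action period.
Adding 45 calendar days to March 15, 2023 gives April 29, 2023, which is the date termination becomes effective. That falls on a Saturday, so it rolls to the next business day, Monday, May 1, 2023.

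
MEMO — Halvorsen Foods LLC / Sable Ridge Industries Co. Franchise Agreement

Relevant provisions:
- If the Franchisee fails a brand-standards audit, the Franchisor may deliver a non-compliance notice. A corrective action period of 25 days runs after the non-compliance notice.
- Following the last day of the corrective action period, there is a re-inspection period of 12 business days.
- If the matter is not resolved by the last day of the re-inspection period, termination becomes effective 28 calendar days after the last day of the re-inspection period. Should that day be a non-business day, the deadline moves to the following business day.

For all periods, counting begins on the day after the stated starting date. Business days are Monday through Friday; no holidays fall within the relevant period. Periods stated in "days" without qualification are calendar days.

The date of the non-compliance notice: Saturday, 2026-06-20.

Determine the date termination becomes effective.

2026-08-28

The last day of the corrective action period: 2026-06-20 + 25 days = 2026-07-15.
The last day of the re-inspection period: 12 business days after Wednesday, 2026-07-15, skipping weekends — Jul 16, Jul 17, Jul 20, Jul 21, …, Jul 29, Jul 30, Jul 31 — lands on Friday, 2026-07-31.
Adding 28 calendar days to 2026-07-31 gives 2026-08-28, which is the date termination becomes effective. 2026-08-28 is a Friday, so no roll-forward applies.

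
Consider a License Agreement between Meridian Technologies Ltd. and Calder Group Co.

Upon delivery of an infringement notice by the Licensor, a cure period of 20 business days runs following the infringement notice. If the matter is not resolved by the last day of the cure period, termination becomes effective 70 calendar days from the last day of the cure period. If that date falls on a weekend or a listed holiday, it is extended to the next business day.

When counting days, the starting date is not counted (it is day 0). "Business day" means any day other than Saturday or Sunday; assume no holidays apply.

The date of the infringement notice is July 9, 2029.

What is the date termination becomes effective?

October 15, 2029

From Monday, July 9, 2029, 20 business days (Jul 10, Jul 11, Jul 12, Jul 13, …, Aug 2, Aug 3, Aug 6, skipping weekends) brings us to Monday, August 6, 2029, which is the last day of the cure period.
Adding 70 calendar days to August 6, 2029 gives October 15, 2029, which is the date termination becomes effective. October 15, 2029 is a Monday, so no roll-forward applies.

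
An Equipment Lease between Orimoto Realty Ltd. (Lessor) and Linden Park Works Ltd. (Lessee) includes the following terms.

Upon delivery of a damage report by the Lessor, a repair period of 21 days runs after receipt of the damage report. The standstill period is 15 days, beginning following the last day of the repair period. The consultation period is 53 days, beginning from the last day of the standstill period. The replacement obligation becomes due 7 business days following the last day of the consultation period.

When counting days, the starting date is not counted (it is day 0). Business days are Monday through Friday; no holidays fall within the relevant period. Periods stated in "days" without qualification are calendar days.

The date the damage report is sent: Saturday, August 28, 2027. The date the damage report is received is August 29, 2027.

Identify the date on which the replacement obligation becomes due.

December 7, 2027

The last day of the repair period: 21 calendar days after August 29, 2027 is September 19, 2027.
The last day of the standstill period: September 19, 2027 + 15 days = October 4, 2027.
Adding 53 calendar days to October 4, 2027 gives November 26, 2027, which is the last day of the consultation period.
From Friday, November 26, 2027, 7 business days (Nov 29, Nov 30, Dec 1, Dec 2, Dec 3, Dec 6, Dec 7, skipping weekends) brings us to Tuesday, December 7, 2027, which is the date on which the replacement obligation becomes due.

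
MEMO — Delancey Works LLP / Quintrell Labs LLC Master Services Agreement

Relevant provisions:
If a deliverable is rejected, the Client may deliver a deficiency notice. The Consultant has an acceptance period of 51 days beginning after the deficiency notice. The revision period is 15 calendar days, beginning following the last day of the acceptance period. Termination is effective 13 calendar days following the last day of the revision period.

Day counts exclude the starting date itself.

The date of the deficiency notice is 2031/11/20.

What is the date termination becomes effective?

2032/02/07

The last day of the acceptance period: 51 calendar days after 2031/11/20 is 2032/01/10.
The last day of the revision period: 2032/01/10 + 15 days = 2032/01/25.
Adding 13 calendar days to 2032/01/25 gives 2032/02/07, which is the date termination becomes effective.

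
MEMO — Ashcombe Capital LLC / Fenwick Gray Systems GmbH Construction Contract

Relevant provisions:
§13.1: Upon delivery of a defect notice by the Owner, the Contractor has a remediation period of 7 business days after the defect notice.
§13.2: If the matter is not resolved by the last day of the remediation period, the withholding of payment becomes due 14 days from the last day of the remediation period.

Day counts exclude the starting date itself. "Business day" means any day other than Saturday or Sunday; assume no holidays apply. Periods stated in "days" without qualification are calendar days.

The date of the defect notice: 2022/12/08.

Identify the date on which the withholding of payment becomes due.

The last day of the remediation period: counting 7 business days from Thursday, 2022/12/08 (Dec 9, Dec 12, Dec 13, Dec 14, Dec 15, Dec 16, Dec 19, skipping weekends) reaches Monday, 2022/12/19.
The date on which the withholding of payment becomes due: 2022/12/19 + 14 days = 2023/01/02.

2023/01/02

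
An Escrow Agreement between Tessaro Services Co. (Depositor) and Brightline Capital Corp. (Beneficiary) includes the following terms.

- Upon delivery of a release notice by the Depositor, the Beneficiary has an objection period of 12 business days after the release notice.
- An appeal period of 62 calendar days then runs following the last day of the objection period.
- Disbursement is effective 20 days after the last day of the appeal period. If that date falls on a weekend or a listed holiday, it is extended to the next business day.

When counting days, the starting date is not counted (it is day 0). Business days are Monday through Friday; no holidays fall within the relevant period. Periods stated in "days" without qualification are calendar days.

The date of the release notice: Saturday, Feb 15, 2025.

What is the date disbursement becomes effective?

May 26, 2025

The last day of the objection period: 12 business days after Saturday, Feb 15, 2025, skipping weekends — Feb 17, Feb 18, Feb 19, Feb 20, …, Feb 28, Mar 3, Mar 4 — lands on Tuesday, Mar 4, 2025.
Adding 62 calendar days to Mar 4, 2025 gives May 5, 2025, which is the last day of the appeal period.
The date disbursement becomes effective: May 5, 2025 + 20 days = May 25, 2025. That falls on a Sunday, so it rolls to the next business day, Monday, May 26, 2025.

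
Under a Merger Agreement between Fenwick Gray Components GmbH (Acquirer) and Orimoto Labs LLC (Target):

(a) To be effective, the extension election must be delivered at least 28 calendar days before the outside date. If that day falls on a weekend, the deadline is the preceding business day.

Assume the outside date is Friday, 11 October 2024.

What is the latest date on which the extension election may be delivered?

11 October 2024 minus 28 days is 13 September 2024. That is a Friday, so no adjustment is needed.

13 September 2024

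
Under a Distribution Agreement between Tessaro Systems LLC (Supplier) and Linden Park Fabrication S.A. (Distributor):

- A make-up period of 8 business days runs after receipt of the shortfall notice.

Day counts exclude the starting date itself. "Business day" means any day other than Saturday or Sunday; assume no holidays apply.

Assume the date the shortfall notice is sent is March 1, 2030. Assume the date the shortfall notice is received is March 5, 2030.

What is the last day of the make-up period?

From Tuesday, March 5, 2030, 8 business days (Mar 6, Mar 7, Mar 8, Mar 11, Mar 12, Mar 13, Mar 14, Mar 15, skipping weekends) brings us to Friday, March 15, 2030, which is the last day of the make-up period.

March 15, 2030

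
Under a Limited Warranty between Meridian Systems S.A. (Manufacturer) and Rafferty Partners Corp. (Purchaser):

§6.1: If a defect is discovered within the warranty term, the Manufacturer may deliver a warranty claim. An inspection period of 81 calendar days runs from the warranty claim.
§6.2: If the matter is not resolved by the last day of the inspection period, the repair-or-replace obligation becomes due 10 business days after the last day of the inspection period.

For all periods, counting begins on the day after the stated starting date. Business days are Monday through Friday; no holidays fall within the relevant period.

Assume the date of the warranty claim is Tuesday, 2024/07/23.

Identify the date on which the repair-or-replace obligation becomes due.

The last day of the inspection period: 81 calendar days after 2024/07/23 is 2024/10/12.
The date on which the repair-or-replace obligation becomes due: counting 10 business days from Saturday, 2024/10/12 (Oct 14, Oct 15, Oct 16, Oct 17, Oct 18, Oct 21, Oct 22, Oct 23, Oct 24, Oct 25, skipping weekends) reaches Friday, 2024/10/25.

2024/10/25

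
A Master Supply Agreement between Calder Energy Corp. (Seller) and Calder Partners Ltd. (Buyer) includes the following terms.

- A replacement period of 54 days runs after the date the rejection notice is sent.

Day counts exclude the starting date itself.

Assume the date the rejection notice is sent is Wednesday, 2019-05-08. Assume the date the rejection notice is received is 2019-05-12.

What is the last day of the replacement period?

The last day of the replacement period: 54 calendar days after 2019-05-08 is 2019-07-01.

2019-07-01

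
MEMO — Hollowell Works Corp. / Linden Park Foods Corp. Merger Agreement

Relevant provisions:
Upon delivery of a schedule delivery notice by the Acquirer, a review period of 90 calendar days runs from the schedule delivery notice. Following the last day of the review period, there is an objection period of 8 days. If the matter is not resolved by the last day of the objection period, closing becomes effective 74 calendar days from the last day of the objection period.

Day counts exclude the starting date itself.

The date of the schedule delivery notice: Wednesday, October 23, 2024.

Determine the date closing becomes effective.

Adding 90 calendar days to October 23, 2024 gives January 21, 2025, which is the last day of the review period.
Adding 8 calendar days to January 21, 2025 gives January 29, 2025, which is the last day of the objection period.
The date closing becomes effective: 74 calendar days after January 29, 2025 is April 13, 2025.

April 13, 2025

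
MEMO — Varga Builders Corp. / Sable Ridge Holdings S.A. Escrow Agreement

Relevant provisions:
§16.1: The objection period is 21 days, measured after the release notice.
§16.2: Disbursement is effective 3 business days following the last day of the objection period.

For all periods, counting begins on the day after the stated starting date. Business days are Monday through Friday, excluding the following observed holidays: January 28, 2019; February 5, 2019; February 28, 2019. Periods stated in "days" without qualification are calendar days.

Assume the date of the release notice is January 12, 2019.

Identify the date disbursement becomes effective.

The last day of the objection period: 21 calendar days after January 12, 2019 is February 2, 2019.
From Saturday, February 2, 2019, 3 business days (Feb 4, Feb 6, Feb 7, skipping weekends and the listed holiday on Feb 5) brings us to Thursday, February 7, 2019, which is the date disbursement becomes effective.

February 7, 2019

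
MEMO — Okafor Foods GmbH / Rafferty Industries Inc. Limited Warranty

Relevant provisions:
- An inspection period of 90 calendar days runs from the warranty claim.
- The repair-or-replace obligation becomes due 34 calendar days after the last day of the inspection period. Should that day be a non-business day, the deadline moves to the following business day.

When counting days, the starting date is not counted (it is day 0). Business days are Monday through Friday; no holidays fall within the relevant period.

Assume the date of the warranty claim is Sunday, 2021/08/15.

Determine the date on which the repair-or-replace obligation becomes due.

The last day of the inspection period: 90 calendar days after 2021/08/15 is 2021/11/13.
The date on which the repair-or-replace obligation becomes due: 2021/11/13 + 34 days = 2021/12/17. 2021/12/17 is a Friday, so no roll-forward applies.

2021/12/17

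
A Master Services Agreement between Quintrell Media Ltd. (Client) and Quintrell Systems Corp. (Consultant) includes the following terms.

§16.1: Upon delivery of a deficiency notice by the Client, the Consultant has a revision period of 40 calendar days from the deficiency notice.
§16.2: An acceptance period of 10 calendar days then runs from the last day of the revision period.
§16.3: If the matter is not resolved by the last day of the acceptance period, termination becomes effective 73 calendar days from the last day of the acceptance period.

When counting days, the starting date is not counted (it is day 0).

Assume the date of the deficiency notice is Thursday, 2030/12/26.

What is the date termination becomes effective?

The last day of the revision period: 2030/12/26 + 40 days = 2031/02/04.
The last day of the acceptance period: 2031/02/04 + 10 days = 2031/02/14.
Adding 73 calendar days to 2031/02/14 gives 2031/04/28, which is the date termination becomes effective.

2031/04/28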